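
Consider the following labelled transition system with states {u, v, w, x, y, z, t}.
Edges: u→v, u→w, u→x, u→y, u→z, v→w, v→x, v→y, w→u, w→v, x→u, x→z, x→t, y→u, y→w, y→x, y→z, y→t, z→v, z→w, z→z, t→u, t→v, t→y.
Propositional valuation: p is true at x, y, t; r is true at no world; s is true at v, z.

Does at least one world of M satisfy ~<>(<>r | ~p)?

No

Recall that <>ψ holds at a world iff ψ holds at some accessible world.
Let φ = ~<>(<>r | ~p). Evaluate φ at each world:
  u (successors {v, w, x, y, z}): φ is false.
  v (successors {w, x, y}): φ is false.
  w (successors {u, v}): φ is false.
  x (successors {u, z, t}): φ is false.
  y (successors {u, w, x, z, t}): φ is false.
  z (successors {v, w, z}): φ is false.
  t (successors {u, v, y}): φ is false.
For instance, at u:
  At u: <>(<>r | ~p) is true, so ~<>(<>r | ~p) is false.
    At u: <>(<>r | ~p) requires <>r | ~p at some successor in {v, w, x, y, z}.
      <>r | ~p holds at v, so <>(<>r | ~p) is true at u.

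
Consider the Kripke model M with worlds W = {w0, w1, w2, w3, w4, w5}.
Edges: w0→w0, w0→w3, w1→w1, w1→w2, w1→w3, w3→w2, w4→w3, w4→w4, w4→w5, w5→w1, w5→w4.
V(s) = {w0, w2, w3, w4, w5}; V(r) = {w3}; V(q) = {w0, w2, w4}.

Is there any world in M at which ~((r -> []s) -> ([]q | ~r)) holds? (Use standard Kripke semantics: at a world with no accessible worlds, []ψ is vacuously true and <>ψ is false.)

No

Let φ = ~((r -> []s) -> ([]q | ~r)). Evaluate φ at each world:
  w0 (successors {w0, w3}): φ is false.
  w1 (successors {w1, w2, w3}): φ is false.
  w2 (successors ∅): φ is false.
  w3 (successors {w2}): φ is false.
  w4 (successors {w3, w4, w5}): φ is false.
  w5 (successors {w1, w4}): φ is false.
For instance, at w3:
  At w3: (r -> []s) -> ([]q | ~r) is true, so ~((r -> []s) -> ([]q | ~r)) is false.
    At w3: r -> []s is true, []q | ~r is true, so (r -> []s) -> ([]q | ~r) is true.
      At w3: r is true, []s is true, so r -> []s is true.
      At w3: []q is true, ~r is false, so []q | ~r is true.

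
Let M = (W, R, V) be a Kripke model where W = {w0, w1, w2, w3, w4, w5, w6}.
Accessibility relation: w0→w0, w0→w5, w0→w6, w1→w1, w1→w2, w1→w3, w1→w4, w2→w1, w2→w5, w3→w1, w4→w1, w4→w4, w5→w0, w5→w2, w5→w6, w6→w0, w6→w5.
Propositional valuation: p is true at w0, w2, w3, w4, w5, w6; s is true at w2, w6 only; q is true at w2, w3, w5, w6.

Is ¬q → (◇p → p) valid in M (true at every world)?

Let φ = ¬q → (◇p → p). Evaluate φ at each world:
  w0 (successors {w0, w5, w6}): φ is true.
  w1 (successors {w1, w2, w3, w4}): φ is false.
  w2 (successors {w1, w5}): φ is true.
  w3 (successors {w1}): φ is true.
  w4 (successors {w1, w4}): φ is true.
  w5 (successors {w0, w2, w6}): φ is true.
  w6 (successors {w0, w5}): φ is true.
Detail at w1 (counterexample):
  At w1: ¬q is true, ◇p → p is false, so ¬q → (◇p → p) is false.
    At w1: ◇p is true, p is false, so ◇p → p is false.
      At w1: ◇p requires p at some successor in {w1, w2, w3, w4}.
        p holds at w2, so ◇p is true at w1.

No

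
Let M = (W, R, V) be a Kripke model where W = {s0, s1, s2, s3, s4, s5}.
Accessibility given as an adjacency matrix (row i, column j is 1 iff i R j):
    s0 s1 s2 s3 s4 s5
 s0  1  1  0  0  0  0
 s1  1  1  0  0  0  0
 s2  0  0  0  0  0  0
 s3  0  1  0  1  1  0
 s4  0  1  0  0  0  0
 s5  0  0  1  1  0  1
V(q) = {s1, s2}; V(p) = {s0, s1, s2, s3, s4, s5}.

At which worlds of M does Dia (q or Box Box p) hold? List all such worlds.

s0, s1, s3, s4, s5

Let φ = Dia (q or Box Box p). Evaluate φ at each world:
  s0 (successors {s0, s1}): φ is true.
  s1 (successors {s0, s1}): φ is true.
  s2 (successors ∅): φ is false.
  s3 (successors {s1, s3, s4}): φ is true.
  s4 (successors {s1}): φ is true.
  s5 (successors {s2, s3, s5}): φ is true.
For instance, at s5:
  At s5: Dia (q or Box Box p) requires q or Box Box p at some successor in {s2, s3, s5}.
    q or Box Box p holds at s2, so Dia (q or Box Box p) is true at s5.
      At s2: q is true, Box Box p is true, so q or Box Box p is true.
Satisfying worlds: {s0, s1, s3, s4, s5}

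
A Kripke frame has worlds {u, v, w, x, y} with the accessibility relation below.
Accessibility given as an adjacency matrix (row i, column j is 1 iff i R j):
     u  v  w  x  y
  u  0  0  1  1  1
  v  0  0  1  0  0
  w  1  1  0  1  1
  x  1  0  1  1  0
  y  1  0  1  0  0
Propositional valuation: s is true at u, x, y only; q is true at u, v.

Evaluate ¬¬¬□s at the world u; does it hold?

Yes

Recall that □ψ holds at a world iff ψ holds at every accessible world, and ◇ψ holds iff ψ holds at some accessible world.
At u: ¬¬□s is false, so ¬¬¬□s is true.
  At u: ¬□s is true, so ¬¬□s is false.
    At u: □s is false, so ¬□s is true.
      At u: □s requires s at every successor {w, x, y}.
        s fails at w, so □s is false at u.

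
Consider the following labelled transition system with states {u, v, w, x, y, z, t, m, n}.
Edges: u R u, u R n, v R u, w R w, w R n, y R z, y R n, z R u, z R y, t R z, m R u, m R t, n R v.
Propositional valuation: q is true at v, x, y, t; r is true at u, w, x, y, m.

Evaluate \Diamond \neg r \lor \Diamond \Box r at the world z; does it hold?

At z: \Diamond \neg r is false, \Diamond \Box r is false, so \Diamond \neg r \lor \Diamond \Box r is false.
  At z: \Diamond \neg r requires \neg r at some successor in {u, y}.
    At u: \neg r is false.
    At y: \neg r is false.
  So \Diamond \neg r is false at z.
  At z: \Diamond \Box r requires \Box r at some successor in {u, y}.
    At u: \Box r is false.
    At y: \Box r is false.
  So \Diamond \Box r is false at z.

No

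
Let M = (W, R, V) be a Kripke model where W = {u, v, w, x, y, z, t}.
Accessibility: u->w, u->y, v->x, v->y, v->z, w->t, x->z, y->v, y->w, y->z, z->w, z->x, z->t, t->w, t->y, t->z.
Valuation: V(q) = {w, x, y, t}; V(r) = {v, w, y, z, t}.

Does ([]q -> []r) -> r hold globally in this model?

No

Recall that []ψ holds at a world iff ψ holds at every accessible world, and <>ψ holds iff ψ holds at some accessible world.
Let φ = ([]q -> []r) -> r. Evaluate φ at each world:
  u (successors {w, y}): φ is false.
  v (successors {x, y, z}): φ is true.
  w (successors {t}): φ is true.
  x (successors {z}): φ is false.
  y (successors {v, w, z}): φ is true.
  z (successors {w, x, t}): φ is true.
  t (successors {w, y, z}): φ is true.
Detail at u (counterexample):
  At u: []q -> []r is true, r is false, so ([]q -> []r) -> r is false.
    At u: []q is true, []r is true, so []q -> []r is true.
      At u: []q requires q at every successor {w, y}.
        At w: q is true.
        At y: q is true.
      So []q is true at u.
      At u: []r requires r at every successor {w, y}.
        At w: r is true.
        At y: r is true.
      So []r is true at u.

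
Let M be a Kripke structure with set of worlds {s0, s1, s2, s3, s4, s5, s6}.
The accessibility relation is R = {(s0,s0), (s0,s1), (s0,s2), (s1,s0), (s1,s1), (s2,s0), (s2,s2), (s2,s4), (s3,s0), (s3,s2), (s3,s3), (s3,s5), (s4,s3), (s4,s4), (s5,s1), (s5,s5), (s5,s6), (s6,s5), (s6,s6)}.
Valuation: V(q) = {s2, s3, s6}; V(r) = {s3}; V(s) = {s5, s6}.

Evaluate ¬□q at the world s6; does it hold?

At s6: □q is false, so ¬□q is true.
  At s6: □q requires q at every successor {s5, s6}.
    q fails at s5, so □q is false at s6.

Yes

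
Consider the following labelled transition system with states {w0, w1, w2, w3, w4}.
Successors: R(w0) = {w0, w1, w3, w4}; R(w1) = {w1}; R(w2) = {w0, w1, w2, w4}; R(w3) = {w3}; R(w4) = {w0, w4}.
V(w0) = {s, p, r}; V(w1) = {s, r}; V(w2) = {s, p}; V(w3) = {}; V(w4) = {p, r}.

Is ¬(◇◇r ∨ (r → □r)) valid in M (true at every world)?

No

Recall that □ψ holds at a world iff ψ holds at every accessible world, and ◇ψ holds iff ψ holds at some accessible world.
Let φ = ¬(◇◇r ∨ (r → □r)). Evaluate φ at each world:
  w0 (successors {w0, w1, w3, w4}): φ is false.
  w1 (successors {w1}): φ is false.
  w2 (successors {w0, w1, w2, w4}): φ is false.
  w3 (successors {w3}): φ is false.
  w4 (successors {w0, w4}): φ is false.
Detail at w0 (counterexample):
  At w0: ◇◇r ∨ (r → □r) is true, so ¬(◇◇r ∨ (r → □r)) is false.
    At w0: ◇◇r is true, r → □r is false, so ◇◇r ∨ (r → □r) is true.
      At w0: ◇◇r requires ◇r at some successor in {w0, w1, w3, w4}.
        ◇r holds at w0, so ◇◇r is true at w0.
      At w0: r is true, □r is false, so r → □r is false.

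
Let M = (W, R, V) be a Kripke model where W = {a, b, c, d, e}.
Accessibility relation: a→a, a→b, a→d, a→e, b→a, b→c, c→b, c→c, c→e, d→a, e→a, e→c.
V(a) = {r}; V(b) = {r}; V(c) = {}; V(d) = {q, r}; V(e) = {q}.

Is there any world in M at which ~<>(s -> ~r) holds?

Let φ = ~<>(s -> ~r). Evaluate φ at each world:
  a (successors {a, b, d, e}): φ is false.
  b (successors {a, c}): φ is false.
  c (successors {b, c, e}): φ is false.
  d (successors {a}): φ is false.
  e (successors {a, c}): φ is false.
For instance, at e:
  At e: <>(s -> ~r) is true, so ~<>(s -> ~r) is false.
    At e: <>(s -> ~r) requires s -> ~r at some successor in {a, c}.
      s -> ~r holds at a, so <>(s -> ~r) is true at e.

No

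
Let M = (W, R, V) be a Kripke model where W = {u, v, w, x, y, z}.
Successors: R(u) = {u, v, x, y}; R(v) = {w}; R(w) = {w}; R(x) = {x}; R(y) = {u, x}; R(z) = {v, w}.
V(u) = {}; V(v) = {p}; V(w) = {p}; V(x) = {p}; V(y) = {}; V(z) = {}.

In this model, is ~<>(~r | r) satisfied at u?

No

At u: <>(~r | r) is true, so ~<>(~r | r) is false.
  At u: <>(~r | r) requires ~r | r at some successor in {u, v, x, y}.
    ~r | r holds at u, so <>(~r | r) is true at u.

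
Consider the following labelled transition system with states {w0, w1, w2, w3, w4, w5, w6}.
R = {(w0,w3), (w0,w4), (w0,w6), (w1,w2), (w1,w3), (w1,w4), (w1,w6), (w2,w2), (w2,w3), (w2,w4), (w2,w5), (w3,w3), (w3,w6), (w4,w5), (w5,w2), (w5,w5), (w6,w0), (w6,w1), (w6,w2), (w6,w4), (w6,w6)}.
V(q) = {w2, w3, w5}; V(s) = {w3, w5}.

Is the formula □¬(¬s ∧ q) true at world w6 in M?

No

At w6: □¬(¬s ∧ q) requires ¬(¬s ∧ q) at every successor {w0, w1, w2, w4, w6}.
  ¬(¬s ∧ q) fails at w2, so □¬(¬s ∧ q) is false at w6.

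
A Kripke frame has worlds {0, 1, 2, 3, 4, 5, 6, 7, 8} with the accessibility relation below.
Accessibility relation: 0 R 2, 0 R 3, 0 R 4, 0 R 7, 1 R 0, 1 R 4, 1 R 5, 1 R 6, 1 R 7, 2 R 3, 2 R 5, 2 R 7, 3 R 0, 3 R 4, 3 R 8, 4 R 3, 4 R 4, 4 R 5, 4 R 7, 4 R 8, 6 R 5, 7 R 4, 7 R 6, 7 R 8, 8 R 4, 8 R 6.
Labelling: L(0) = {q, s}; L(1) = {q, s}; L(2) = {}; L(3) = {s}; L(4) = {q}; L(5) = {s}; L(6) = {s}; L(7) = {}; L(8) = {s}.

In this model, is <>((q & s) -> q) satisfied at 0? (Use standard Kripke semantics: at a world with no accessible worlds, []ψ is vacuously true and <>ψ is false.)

Yes

At 0: <>((q & s) -> q) requires (q & s) -> q at some successor in {2, 3, 4, 7}.
  (q & s) -> q holds at 2, so <>((q & s) -> q) is true at 0.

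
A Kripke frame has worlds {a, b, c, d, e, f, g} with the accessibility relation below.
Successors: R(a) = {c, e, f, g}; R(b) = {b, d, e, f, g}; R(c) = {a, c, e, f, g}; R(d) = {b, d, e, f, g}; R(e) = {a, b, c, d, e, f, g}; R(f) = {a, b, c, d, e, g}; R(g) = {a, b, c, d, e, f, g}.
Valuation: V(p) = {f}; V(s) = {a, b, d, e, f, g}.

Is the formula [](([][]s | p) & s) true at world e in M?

No

At e: [](([][]s | p) & s) requires ([][]s | p) & s at every successor {a, b, c, d, e, f, g}.
  ([][]s | p) & s fails at a, so [](([][]s | p) & s) is false at e.
    At a: [][]s | p is false, s is true, so ([][]s | p) & s is false.
      At a: [][]s is false, p is false, so [][]s | p is false.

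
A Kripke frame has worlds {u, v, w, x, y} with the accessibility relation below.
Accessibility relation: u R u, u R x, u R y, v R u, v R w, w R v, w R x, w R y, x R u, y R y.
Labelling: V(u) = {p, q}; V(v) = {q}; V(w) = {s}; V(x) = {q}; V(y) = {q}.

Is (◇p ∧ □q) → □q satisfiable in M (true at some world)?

Let φ = (◇p ∧ □q) → □q. Evaluate φ at each world:
  u (successors {u, x, y}): φ is true.
  v (successors {u, w}): φ is true.
  w (successors {v, x, y}): φ is true.
  x (successors {u}): φ is true.
  y (successors {y}): φ is true.
Detail at u (witness):
  At u: ◇p ∧ □q is true, □q is true, so (◇p ∧ □q) → □q is true.
    At u: ◇p is true, □q is true, so ◇p ∧ □q is true.
      At u: ◇p requires p at some successor in {u, x, y}.
        p holds at u, so ◇p is true at u.
      At u: □q requires q at every successor {u, x, y}.
        At u: q is true.
        At x: q is true.
        At y: q is true.
      So □q is true at u.
    At u: □q requires q at every successor {u, x, y}.
      At u: q is true.
      At x: q is true.
      At y: q is true.
    So □q is true at u.

Yes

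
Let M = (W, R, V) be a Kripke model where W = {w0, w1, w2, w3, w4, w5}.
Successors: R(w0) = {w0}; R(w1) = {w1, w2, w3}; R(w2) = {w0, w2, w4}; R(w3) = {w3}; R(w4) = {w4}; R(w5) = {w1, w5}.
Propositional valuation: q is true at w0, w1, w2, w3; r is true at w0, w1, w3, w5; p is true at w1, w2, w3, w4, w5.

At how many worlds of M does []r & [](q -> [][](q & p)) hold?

1

Let φ = []r & [](q -> [][](q & p)). Evaluate φ at each world:
  w0 (successors {w0}): φ is false.
  w1 (successors {w1, w2, w3}): φ is false.
  w2 (successors {w0, w2, w4}): φ is false.
  w3 (successors {w3}): φ is true.
  w4 (successors {w4}): φ is false.
  w5 (successors {w1, w5}): φ is false.
For instance, at w0:
  At w0: []r is true, [](q -> [][](q & p)) is false, so []r & [](q -> [][](q & p)) is false.
    At w0: []r requires r at every successor {w0}.
      At w0: r is true.
    So []r is true at w0.
    At w0: [](q -> [][](q & p)) requires q -> [][](q & p) at every successor {w0}.
      q -> [][](q & p) fails at w0, so [](q -> [][](q & p)) is false at w0.
Satisfying worlds: {w3}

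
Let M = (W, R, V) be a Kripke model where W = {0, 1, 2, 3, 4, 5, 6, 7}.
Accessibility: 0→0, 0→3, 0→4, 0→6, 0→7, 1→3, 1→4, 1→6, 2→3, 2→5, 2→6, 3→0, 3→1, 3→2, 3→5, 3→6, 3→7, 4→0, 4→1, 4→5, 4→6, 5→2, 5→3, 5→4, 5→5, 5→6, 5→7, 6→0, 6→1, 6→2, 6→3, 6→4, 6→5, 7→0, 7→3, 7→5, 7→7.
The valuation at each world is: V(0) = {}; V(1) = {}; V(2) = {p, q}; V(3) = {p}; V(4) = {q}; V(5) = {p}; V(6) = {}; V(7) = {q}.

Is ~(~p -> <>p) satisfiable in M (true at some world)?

Let φ = ~(~p -> <>p). Evaluate φ at each world:
  0 (successors {0, 3, 4, 6, 7}): φ is false.
  1 (successors {3, 4, 6}): φ is false.
  2 (successors {3, 5, 6}): φ is false.
  3 (successors {0, 1, 2, 5, 6, 7}): φ is false.
  4 (successors {0, 1, 5, 6}): φ is false.
  5 (successors {2, 3, 4, 5, 6, 7}): φ is false.
  6 (successors {0, 1, 2, 3, 4, 5}): φ is false.
  7 (successors {0, 3, 5, 7}): φ is false.
For instance, at 4:
  At 4: ~p -> <>p is true, so ~(~p -> <>p) is false.
    At 4: ~p is true, <>p is true, so ~p -> <>p is true.
      At 4: <>p requires p at some successor in {0, 1, 5, 6}.
        p holds at 5, so <>p is true at 4.

No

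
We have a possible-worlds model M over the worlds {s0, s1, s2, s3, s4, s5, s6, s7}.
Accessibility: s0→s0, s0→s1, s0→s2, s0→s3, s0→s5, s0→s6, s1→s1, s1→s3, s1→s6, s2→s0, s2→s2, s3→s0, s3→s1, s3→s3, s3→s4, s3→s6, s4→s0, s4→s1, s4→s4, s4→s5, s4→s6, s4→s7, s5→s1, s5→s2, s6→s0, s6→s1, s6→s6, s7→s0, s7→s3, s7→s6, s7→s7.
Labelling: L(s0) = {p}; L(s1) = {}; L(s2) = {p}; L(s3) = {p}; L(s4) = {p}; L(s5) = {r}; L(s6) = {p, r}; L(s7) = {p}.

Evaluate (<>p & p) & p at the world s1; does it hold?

Recall that <>ψ holds at a world iff ψ holds at some accessible world.
At s1: <>p & p is false, p is false, so (<>p & p) & p is false.
  At s1: <>p is true, p is false, so <>p & p is false.
    At s1: <>p requires p at some successor in {s1, s3, s6}.
      p holds at s3, so <>p is true at s1.

No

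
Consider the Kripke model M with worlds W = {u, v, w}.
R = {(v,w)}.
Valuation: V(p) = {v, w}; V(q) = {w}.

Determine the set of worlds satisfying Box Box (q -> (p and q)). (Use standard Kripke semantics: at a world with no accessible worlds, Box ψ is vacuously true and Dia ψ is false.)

Let φ = Box Box (q -> (p and q)). Evaluate φ at each world:
  u (successors ∅): φ is true.
  v (successors {w}): φ is true.
  w (successors ∅): φ is true.
For instance, at v:
  At v: Box Box (q -> (p and q)) requires Box (q -> (p and q)) at every successor {w}.
      At w: no accessible worlds, so Box (q -> (p and q)) holds vacuously.
  So Box Box (q -> (p and q)) is true at v.
Satisfying worlds: {u, v, w}

u, v, w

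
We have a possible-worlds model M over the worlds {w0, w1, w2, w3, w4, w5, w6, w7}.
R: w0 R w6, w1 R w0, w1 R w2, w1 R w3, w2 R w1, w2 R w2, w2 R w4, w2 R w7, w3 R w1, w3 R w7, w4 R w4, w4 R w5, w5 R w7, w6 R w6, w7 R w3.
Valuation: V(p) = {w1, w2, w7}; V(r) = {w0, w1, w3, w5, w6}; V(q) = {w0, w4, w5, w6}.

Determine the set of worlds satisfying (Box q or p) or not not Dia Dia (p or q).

Let φ = (Box q or p) or not not Dia Dia (p or q). Evaluate φ at each world:
  w0 (successors {w6}): φ is true.
  w1 (successors {w0, w2, w3}): φ is true.
  w2 (successors {w1, w2, w4, w7}): φ is true.
  w3 (successors {w1, w7}): φ is true.
  w4 (successors {w4, w5}): φ is true.
  w5 (successors {w7}): φ is false.
  w6 (successors {w6}): φ is true.
  w7 (successors {w3}): φ is true.
For instance, at w3:
  At w3: Box q or p is false, not not Dia Dia (p or q) is true, so (Box q or p) or not not Dia Dia (p or q) is true.
    At w3: Box q is false, p is false, so Box q or p is false.
      At w3: Box q requires q at every successor {w1, w7}.
        q fails at w1, so Box q is false at w3.
    At w3: not Dia Dia (p or q) is false, so not not Dia Dia (p or q) is true.
      At w3: Dia Dia (p or q) is true, so not Dia Dia (p or q) is false.
Satisfying worlds: {w0, w1, w2, w3, w4, w6, w7}

w0, w1, w2, w3, w4, w6, w7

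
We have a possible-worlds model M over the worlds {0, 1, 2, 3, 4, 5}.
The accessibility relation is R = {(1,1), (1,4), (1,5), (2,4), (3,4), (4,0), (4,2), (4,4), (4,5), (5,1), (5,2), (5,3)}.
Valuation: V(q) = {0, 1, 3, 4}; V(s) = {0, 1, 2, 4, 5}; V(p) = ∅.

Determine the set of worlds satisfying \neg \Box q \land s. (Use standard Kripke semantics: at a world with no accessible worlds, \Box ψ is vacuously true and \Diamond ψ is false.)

1, 4, 5

Let φ = \neg \Box q \land s. Evaluate φ at each world:
  0 (successors ∅): φ is false.
  1 (successors {1, 4, 5}): φ is true.
  2 (successors {4}): φ is false.
  3 (successors {4}): φ is false.
  4 (successors {0, 2, 4, 5}): φ is true.
  5 (successors {1, 2, 3}): φ is true.
For instance, at 2:
  At 2: \neg \Box q is false, s is true, so \neg \Box q \land s is false.
    At 2: \Box q is true, so \neg \Box q is false.
      At 2: \Box q requires q at every successor {4}.
        At 4: q is true.
      So \Box q is true at 2.
Satisfying worlds: {1, 4, 5}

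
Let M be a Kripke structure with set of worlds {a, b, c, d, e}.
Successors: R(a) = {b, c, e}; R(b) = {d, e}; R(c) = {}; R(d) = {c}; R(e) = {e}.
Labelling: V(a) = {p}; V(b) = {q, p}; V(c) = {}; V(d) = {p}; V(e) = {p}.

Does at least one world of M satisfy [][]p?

Let φ = [][]p. Evaluate φ at each world:
  a (successors {b, c, e}): φ is true.
  b (successors {d, e}): φ is false.
  c (successors ∅): φ is true.
  d (successors {c}): φ is true.
  e (successors {e}): φ is true.
Detail at a (witness):
  At a: [][]p requires []p at every successor {b, c, e}.
      At b: []p requires p at every successor {d, e}.
        At d: p is true.
        At e: p is true.
      So []p is true at b.
      At c: no accessible worlds, so []p holds vacuously.
      At e: []p requires p at every successor {e}.
        At e: p is true.
      So []p is true at e.
  So [][]p is true at a.

Yes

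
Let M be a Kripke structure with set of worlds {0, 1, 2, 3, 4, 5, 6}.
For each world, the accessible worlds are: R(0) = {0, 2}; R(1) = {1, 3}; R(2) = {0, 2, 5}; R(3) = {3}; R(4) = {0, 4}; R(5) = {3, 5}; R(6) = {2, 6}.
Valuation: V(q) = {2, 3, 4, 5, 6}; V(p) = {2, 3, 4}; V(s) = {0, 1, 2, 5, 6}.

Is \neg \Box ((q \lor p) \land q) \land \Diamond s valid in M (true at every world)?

Let φ = \neg \Box ((q \lor p) \land q) \land \Diamond s. Evaluate φ at each world:
  0 (successors {0, 2}): φ is true.
  1 (successors {1, 3}): φ is true.
  2 (successors {0, 2, 5}): φ is true.
  3 (successors {3}): φ is false.
  4 (successors {0, 4}): φ is true.
  5 (successors {3, 5}): φ is false.
  6 (successors {2, 6}): φ is false.
Detail at 3 (counterexample):
  At 3: \neg \Box ((q \lor p) \land q) is false, \Diamond s is false, so \neg \Box ((q \lor p) \land q) \land \Diamond s is false.
    At 3: \Box ((q \lor p) \land q) is true, so \neg \Box ((q \lor p) \land q) is false.
      At 3: \Box ((q \lor p) \land q) requires (q \lor p) \land q at every successor {3}.
        At 3: (q \lor p) \land q is true.
      So \Box ((q \lor p) \land q) is true at 3.
    At 3: \Diamond s requires s at some successor in {3}.
      At 3: s is false.
    So \Diamond s is false at 3.

No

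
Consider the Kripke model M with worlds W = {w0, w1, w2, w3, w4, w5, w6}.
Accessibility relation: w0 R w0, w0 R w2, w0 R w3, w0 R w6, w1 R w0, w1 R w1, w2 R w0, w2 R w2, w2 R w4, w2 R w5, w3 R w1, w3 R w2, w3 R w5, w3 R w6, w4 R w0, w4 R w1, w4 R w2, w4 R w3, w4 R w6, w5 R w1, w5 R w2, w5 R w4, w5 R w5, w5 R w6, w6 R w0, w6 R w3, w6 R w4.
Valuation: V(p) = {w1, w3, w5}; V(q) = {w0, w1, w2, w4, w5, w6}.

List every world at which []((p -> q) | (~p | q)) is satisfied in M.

w1, w2, w3, w5

Let φ = []((p -> q) | (~p | q)). Evaluate φ at each world:
  w0 (successors {w0, w2, w3, w6}): φ is false.
  w1 (successors {w0, w1}): φ is true.
  w2 (successors {w0, w2, w4, w5}): φ is true.
  w3 (successors {w1, w2, w5, w6}): φ is true.
  w4 (successors {w0, w1, w2, w3, w6}): φ is false.
  w5 (successors {w1, w2, w4, w5, w6}): φ is true.
  w6 (successors {w0, w3, w4}): φ is false.
For instance, at w4:
  At w4: []((p -> q) | (~p | q)) requires (p -> q) | (~p | q) at every successor {w0, w1, w2, w3, w6}.
    (p -> q) | (~p | q) fails at w3, so []((p -> q) | (~p | q)) is false at w4.
Satisfying worlds: {w1, w2, w3, w5}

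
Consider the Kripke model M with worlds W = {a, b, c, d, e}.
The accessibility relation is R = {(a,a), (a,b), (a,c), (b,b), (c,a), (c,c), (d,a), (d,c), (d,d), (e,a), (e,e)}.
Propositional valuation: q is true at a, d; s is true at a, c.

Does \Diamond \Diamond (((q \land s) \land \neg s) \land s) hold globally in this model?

No

Let φ = \Diamond \Diamond (((q \land s) \land \neg s) \land s). Evaluate φ at each world:
  a (successors {a, b, c}): φ is false.
  b (successors {b}): φ is false.
  c (successors {a, c}): φ is false.
  d (successors {a, c, d}): φ is false.
  e (successors {a, e}): φ is false.
Detail at a (counterexample):
  At a: \Diamond \Diamond (((q \land s) \land \neg s) \land s) requires \Diamond (((q \land s) \land \neg s) \land s) at some successor in {a, b, c}.
    At a: \Diamond (((q \land s) \land \neg s) \land s) is false.
    At b: \Diamond (((q \land s) \land \neg s) \land s) is false.
    At c: \Diamond (((q \land s) \land \neg s) \land s) is false.
  So \Diamond \Diamond (((q \land s) \land \neg s) \land s) is false at a.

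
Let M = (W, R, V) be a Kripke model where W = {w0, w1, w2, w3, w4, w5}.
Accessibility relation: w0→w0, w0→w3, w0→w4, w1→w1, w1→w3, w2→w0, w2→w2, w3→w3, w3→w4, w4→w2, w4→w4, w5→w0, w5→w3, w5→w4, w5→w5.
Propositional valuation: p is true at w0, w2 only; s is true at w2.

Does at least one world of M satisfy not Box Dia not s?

Let φ = not Box Dia not s. Evaluate φ at each world:
  w0 (successors {w0, w3, w4}): φ is false.
  w1 (successors {w1, w3}): φ is false.
  w2 (successors {w0, w2}): φ is false.
  w3 (successors {w3, w4}): φ is false.
  w4 (successors {w2, w4}): φ is false.
  w5 (successors {w0, w3, w4, w5}): φ is false.
For instance, at w4:
  At w4: Box Dia not s is true, so not Box Dia not s is false.
    At w4: Box Dia not s requires Dia not s at every successor {w2, w4}.
      At w2: Dia not s is true.
      At w4: Dia not s is true.
    So Box Dia not s is true at w4.

No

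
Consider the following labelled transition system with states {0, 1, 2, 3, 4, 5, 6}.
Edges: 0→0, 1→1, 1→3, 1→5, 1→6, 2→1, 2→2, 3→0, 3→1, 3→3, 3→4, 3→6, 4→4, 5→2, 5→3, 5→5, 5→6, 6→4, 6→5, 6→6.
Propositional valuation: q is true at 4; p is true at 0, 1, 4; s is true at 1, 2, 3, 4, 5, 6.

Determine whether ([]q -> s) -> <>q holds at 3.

Yes

At 3: []q -> s is true, <>q is true, so ([]q -> s) -> <>q is true.
  At 3: []q is false, s is true, so []q -> s is true.
    At 3: []q requires q at every successor {0, 1, 3, 4, 6}.
      q fails at 0, so []q is false at 3.
  At 3: <>q requires q at some successor in {0, 1, 3, 4, 6}.
    q holds at 4, so <>q is true at 3.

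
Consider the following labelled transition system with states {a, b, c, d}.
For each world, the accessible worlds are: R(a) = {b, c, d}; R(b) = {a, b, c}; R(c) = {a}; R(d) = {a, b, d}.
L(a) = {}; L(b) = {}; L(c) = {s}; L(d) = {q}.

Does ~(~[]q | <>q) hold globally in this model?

No

Let φ = ~(~[]q | <>q). Evaluate φ at each world:
  a (successors {b, c, d}): φ is false.
  b (successors {a, b, c}): φ is false.
  c (successors {a}): φ is false.
  d (successors {a, b, d}): φ is false.
Detail at a (counterexample):
  At a: ~[]q | <>q is true, so ~(~[]q | <>q) is false.
    At a: ~[]q is true, <>q is true, so ~[]q | <>q is true.
      At a: []q is false, so ~[]q is true.
      At a: <>q requires q at some successor in {b, c, d}.
        q holds at d, so <>q is true at a.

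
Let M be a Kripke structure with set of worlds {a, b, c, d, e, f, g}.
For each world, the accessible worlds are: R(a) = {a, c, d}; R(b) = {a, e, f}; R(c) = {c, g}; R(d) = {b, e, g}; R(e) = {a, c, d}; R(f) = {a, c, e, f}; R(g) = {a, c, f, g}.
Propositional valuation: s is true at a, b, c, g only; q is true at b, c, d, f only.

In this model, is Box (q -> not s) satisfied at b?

Yes

At b: Box (q -> not s) requires q -> not s at every successor {a, e, f}.
  At a: q -> not s is true.
  At e: q -> not s is true.
  At f: q -> not s is true.
So Box (q -> not s) is true at b.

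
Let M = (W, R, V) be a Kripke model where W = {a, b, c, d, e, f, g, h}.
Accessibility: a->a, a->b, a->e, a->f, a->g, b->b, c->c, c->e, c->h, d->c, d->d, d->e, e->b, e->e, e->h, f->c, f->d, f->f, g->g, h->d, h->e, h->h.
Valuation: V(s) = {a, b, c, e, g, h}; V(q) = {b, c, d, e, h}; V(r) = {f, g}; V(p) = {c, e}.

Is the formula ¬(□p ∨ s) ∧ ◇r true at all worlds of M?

No

Let φ = ¬(□p ∨ s) ∧ ◇r. Evaluate φ at each world:
  a (successors {a, b, e, f, g}): φ is false.
  b (successors {b}): φ is false.
  c (successors {c, e, h}): φ is false.
  d (successors {c, d, e}): φ is false.
  e (successors {b, e, h}): φ is false.
  f (successors {c, d, f}): φ is true.
  g (successors {g}): φ is false.
  h (successors {d, e, h}): φ is false.
Detail at a (counterexample):
  At a: ¬(□p ∨ s) is false, ◇r is true, so ¬(□p ∨ s) ∧ ◇r is false.
    At a: □p ∨ s is true, so ¬(□p ∨ s) is false.
      At a: □p is false, s is true, so □p ∨ s is true.
    At a: ◇r requires r at some successor in {a, b, e, f, g}.
      r holds at f, so ◇r is true at a.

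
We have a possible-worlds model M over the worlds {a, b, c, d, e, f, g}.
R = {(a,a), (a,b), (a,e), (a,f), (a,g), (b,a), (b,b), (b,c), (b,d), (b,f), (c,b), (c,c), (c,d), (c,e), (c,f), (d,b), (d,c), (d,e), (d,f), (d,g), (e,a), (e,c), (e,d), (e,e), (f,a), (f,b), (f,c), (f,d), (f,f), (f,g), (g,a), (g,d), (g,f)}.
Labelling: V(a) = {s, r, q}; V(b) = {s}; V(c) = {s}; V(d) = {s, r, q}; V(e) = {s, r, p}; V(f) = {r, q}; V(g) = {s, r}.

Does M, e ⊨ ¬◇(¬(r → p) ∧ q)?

At e: ◇(¬(r → p) ∧ q) is true, so ¬◇(¬(r → p) ∧ q) is false.
  At e: ◇(¬(r → p) ∧ q) requires ¬(r → p) ∧ q at some successor in {a, c, d, e}.
    ¬(r → p) ∧ q holds at a, so ◇(¬(r → p) ∧ q) is true at e.

No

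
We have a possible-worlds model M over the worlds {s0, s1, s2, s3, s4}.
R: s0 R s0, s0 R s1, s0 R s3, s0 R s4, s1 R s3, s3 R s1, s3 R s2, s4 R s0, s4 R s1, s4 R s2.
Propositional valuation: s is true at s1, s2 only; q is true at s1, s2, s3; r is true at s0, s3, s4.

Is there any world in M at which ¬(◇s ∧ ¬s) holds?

Recall that ◇ψ holds at a world iff ψ holds at some accessible world.
Let φ = ¬(◇s ∧ ¬s). Evaluate φ at each world:
  s0 (successors {s0, s1, s3, s4}): φ is false.
  s1 (successors {s3}): φ is true.
  s2 (successors ∅): φ is true.
  s3 (successors {s1, s2}): φ is false.
  s4 (successors {s0, s1, s2}): φ is false.
Detail at s1 (witness):
  At s1: ◇s ∧ ¬s is false, so ¬(◇s ∧ ¬s) is true.
    At s1: ◇s is false, ¬s is false, so ◇s ∧ ¬s is false.
      At s1: ◇s requires s at some successor in {s3}.
        At s3: s is false.
      So ◇s is false at s1.

Yes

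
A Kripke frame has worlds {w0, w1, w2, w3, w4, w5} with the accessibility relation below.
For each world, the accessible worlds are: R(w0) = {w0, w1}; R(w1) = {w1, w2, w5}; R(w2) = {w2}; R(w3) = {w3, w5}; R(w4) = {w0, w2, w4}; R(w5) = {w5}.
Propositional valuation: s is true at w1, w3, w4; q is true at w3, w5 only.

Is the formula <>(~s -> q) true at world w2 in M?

At w2: <>(~s -> q) requires ~s -> q at some successor in {w2}.
  At w2: ~s -> q is false.
So <>(~s -> q) is false at w2.

No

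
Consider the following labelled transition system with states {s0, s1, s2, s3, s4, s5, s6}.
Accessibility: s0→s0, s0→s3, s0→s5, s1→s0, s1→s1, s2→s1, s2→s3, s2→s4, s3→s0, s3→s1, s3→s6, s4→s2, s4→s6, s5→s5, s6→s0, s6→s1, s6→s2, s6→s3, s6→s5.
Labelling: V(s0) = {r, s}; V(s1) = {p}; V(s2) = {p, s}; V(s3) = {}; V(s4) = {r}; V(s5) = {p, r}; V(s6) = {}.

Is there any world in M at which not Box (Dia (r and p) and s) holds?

Yes

Let φ = not Box (Dia (r and p) and s). Evaluate φ at each world:
  s0 (successors {s0, s3, s5}): φ is true.
  s1 (successors {s0, s1}): φ is true.
  s2 (successors {s1, s3, s4}): φ is true.
  s3 (successors {s0, s1, s6}): φ is true.
  s4 (successors {s2, s6}): φ is true.
  s5 (successors {s5}): φ is true.
  s6 (successors {s0, s1, s2, s3, s5}): φ is true.
Detail at s0 (witness):
  At s0: Box (Dia (r and p) and s) is false, so not Box (Dia (r and p) and s) is true.
    At s0: Box (Dia (r and p) and s) requires Dia (r and p) and s at every successor {s0, s3, s5}.
      Dia (r and p) and s fails at s3, so Box (Dia (r and p) and s) is false at s0.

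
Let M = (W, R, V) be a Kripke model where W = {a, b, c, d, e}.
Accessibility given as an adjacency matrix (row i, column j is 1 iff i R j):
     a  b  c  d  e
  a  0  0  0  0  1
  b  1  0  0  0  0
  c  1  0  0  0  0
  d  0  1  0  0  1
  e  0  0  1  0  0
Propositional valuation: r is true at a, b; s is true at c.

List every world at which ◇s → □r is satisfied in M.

a, b, c, d

Recall that □ψ holds at a world iff ψ holds at every accessible world, and ◇ψ holds iff ψ holds at some accessible world.
Let φ = ◇s → □r. Evaluate φ at each world:
  a (successors {e}): φ is true.
  b (successors {a}): φ is true.
  c (successors {a}): φ is true.
  d (successors {b, e}): φ is true.
  e (successors {c}): φ is false.
For instance, at d:
  At d: ◇s is false, □r is false, so ◇s → □r is true.
    At d: ◇s requires s at some successor in {b, e}.
      At b: s is false.
      At e: s is false.
    So ◇s is false at d.
    At d: □r requires r at every successor {b, e}.
      r fails at e, so □r is false at d.
Satisfying worlds: {a, b, c, d}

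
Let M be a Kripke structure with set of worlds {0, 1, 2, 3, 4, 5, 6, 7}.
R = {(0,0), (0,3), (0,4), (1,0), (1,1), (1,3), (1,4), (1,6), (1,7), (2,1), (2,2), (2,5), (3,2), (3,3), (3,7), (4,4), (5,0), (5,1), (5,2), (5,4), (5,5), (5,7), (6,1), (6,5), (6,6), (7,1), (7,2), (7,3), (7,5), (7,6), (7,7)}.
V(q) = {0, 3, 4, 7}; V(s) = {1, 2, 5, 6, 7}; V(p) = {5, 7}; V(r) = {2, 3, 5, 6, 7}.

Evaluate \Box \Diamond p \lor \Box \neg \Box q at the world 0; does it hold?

At 0: \Box \Diamond p is false, \Box \neg \Box q is false, so \Box \Diamond p \lor \Box \neg \Box q is false.
  At 0: \Box \Diamond p requires \Diamond p at every successor {0, 3, 4}.
    \Diamond p fails at 0, so \Box \Diamond p is false at 0.
      At 0: \Diamond p requires p at some successor in {0, 3, 4}.
        At 0: p is false.
        At 3: p is false.
        At 4: p is false.
      So \Diamond p is false at 0.
  At 0: \Box \neg \Box q requires \neg \Box q at every successor {0, 3, 4}.
    \neg \Box q fails at 0, so \Box \neg \Box q is false at 0.
      At 0: \Box q is true, so \neg \Box q is false.

No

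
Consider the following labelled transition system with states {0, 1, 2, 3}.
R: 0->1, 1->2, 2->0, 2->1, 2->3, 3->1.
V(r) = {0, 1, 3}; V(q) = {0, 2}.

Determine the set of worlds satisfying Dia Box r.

Recall that Box ψ holds at a world iff ψ holds at every accessible world, and Dia ψ holds iff ψ holds at some accessible world.
Let φ = Dia Box r. Evaluate φ at each world:
  0 (successors {1}): φ is false.
  1 (successors {2}): φ is true.
  2 (successors {0, 1, 3}): φ is true.
  3 (successors {1}): φ is false.
For instance, at 3:
  At 3: Dia Box r requires Box r at some successor in {1}.
    At 1: Box r is false.
  So Dia Box r is false at 3.
Satisfying worlds: {1, 2}

1, 2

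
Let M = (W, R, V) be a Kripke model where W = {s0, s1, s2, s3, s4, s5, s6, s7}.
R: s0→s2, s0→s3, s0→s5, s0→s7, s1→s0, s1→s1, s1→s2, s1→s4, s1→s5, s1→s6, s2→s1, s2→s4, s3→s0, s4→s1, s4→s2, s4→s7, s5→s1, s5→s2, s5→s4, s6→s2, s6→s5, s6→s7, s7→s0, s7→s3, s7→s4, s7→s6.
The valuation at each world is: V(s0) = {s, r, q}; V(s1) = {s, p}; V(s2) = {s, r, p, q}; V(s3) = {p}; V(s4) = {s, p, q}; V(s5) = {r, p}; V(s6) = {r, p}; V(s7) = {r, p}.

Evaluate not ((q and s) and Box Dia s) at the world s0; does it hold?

Recall that Box ψ holds at a world iff ψ holds at every accessible world, and Dia ψ holds iff ψ holds at some accessible world.
At s0: (q and s) and Box Dia s is true, so not ((q and s) and Box Dia s) is false.
  At s0: q and s is true, Box Dia s is true, so (q and s) and Box Dia s is true.
    At s0: Box Dia s requires Dia s at every successor {s2, s3, s5, s7}.
      At s2: Dia s is true.
      At s3: Dia s is true.
      At s5: Dia s is true.
      At s7: Dia s is true.
    So Box Dia s is true at s0.

No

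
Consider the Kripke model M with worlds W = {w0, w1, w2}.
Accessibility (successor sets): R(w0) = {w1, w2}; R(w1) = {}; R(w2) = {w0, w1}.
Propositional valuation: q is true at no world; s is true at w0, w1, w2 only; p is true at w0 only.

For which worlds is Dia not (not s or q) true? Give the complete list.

Let φ = Dia not (not s or q). Evaluate φ at each world:
  w0 (successors {w1, w2}): φ is true.
  w1 (successors ∅): φ is false.
  w2 (successors {w0, w1}): φ is true.
For instance, at w2:
  At w2: Dia not (not s or q) requires not (not s or q) at some successor in {w0, w1}.
    not (not s or q) holds at w0, so Dia not (not s or q) is true at w2.
Satisfying worlds: {w0, w2}

w0, w2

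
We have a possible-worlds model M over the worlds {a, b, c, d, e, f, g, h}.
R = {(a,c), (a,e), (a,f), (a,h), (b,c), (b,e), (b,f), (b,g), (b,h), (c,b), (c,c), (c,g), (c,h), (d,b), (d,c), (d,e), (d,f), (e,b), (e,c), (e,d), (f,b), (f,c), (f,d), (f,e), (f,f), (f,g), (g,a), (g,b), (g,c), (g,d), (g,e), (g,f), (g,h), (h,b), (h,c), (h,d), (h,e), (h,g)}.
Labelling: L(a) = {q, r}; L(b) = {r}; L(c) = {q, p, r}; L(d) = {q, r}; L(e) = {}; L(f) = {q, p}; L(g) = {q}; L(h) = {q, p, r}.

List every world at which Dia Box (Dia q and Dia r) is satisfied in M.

Let φ = Dia Box (Dia q and Dia r). Evaluate φ at each world:
  a (successors {c, e, f, h}): φ is true.
  b (successors {c, e, f, g, h}): φ is true.
  c (successors {b, c, g, h}): φ is true.
  d (successors {b, c, e, f}): φ is true.
  e (successors {b, c, d}): φ is true.
  f (successors {b, c, d, e, f, g}): φ is true.
  g (successors {a, b, c, d, e, f, h}): φ is true.
  h (successors {b, c, d, e, g}): φ is true.
For instance, at d:
  At d: Dia Box (Dia q and Dia r) requires Box (Dia q and Dia r) at some successor in {b, c, e, f}.
    Box (Dia q and Dia r) holds at b, so Dia Box (Dia q and Dia r) is true at d.
      At b: Box (Dia q and Dia r) requires Dia q and Dia r at every successor {c, e, f, g, h}.
        At c: Dia q and Dia r is true.
        At e: Dia q and Dia r is true.
        At f: Dia q and Dia r is true.
        At g: Dia q and Dia r is true.
        At h: Dia q and Dia r is true.
      So Box (Dia q and Dia r) is true at b.
Satisfying worlds: {a, b, c, d, e, f, g, h}

a, b, c, d, e, f, g, h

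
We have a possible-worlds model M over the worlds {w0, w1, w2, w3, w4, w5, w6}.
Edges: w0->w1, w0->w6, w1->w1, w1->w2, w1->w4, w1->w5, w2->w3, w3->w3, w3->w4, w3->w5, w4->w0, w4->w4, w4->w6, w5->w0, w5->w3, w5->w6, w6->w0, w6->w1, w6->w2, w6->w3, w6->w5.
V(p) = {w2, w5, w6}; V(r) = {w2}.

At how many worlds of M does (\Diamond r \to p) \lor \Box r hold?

6

Let φ = (\Diamond r \to p) \lor \Box r. Evaluate φ at each world:
  w0 (successors {w1, w6}): φ is true.
  w1 (successors {w1, w2, w4, w5}): φ is false.
  w2 (successors {w3}): φ is true.
  w3 (successors {w3, w4, w5}): φ is true.
  w4 (successors {w0, w4, w6}): φ is true.
  w5 (successors {w0, w3, w6}): φ is true.
  w6 (successors {w0, w1, w2, w3, w5}): φ is true.
For instance, at w0:
  At w0: \Diamond r \to p is true, \Box r is false, so (\Diamond r \to p) \lor \Box r is true.
    At w0: \Diamond r is false, p is false, so \Diamond r \to p is true.
      At w0: \Diamond r requires r at some successor in {w1, w6}.
        At w1: r is false.
        At w6: r is false.
      So \Diamond r is false at w0.
    At w0: \Box r requires r at every successor {w1, w6}.
      r fails at w1, so \Box r is false at w0.
Satisfying worlds: {w0, w2, w3, w4, w5, w6}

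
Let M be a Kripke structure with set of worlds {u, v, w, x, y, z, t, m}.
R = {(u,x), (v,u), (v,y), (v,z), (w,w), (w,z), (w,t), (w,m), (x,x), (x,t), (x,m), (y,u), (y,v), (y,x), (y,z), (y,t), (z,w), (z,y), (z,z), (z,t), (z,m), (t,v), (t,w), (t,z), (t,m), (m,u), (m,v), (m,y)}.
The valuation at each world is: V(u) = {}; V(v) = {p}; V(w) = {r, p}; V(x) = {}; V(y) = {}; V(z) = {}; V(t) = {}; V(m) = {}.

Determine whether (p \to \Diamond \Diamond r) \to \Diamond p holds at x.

At x: p \to \Diamond \Diamond r is true, \Diamond p is false, so (p \to \Diamond \Diamond r) \to \Diamond p is false.
  At x: p is false, \Diamond \Diamond r is true, so p \to \Diamond \Diamond r is true.
    At x: \Diamond \Diamond r requires \Diamond r at some successor in {x, t, m}.
      \Diamond r holds at t, so \Diamond \Diamond r is true at x.
  At x: \Diamond p requires p at some successor in {x, t, m}.
    At x: p is false.
    At t: p is false.
    At m: p is false.
  So \Diamond p is false at x.

No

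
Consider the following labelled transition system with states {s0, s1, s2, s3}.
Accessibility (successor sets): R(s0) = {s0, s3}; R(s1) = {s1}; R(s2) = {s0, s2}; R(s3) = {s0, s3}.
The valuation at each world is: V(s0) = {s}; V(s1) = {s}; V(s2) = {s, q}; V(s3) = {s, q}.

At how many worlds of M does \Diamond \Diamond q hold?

3

Recall that \Diamond ψ holds at a world iff ψ holds at some accessible world.
Let φ = \Diamond \Diamond q. Evaluate φ at each world:
  s0 (successors {s0, s3}): φ is true.
  s1 (successors {s1}): φ is false.
  s2 (successors {s0, s2}): φ is true.
  s3 (successors {s0, s3}): φ is true.
For instance, at s2:
  At s2: \Diamond \Diamond q requires \Diamond q at some successor in {s0, s2}.
    \Diamond q holds at s0, so \Diamond \Diamond q is true at s2.
      At s0: \Diamond q requires q at some successor in {s0, s3}.
        q holds at s3, so \Diamond q is true at s0.
Satisfying worlds: {s0, s2, s3}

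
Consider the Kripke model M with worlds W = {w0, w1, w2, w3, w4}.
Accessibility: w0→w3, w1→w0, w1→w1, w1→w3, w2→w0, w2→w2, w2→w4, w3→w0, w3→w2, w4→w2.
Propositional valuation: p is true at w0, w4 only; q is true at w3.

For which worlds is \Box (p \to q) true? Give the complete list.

Let φ = \Box (p \to q). Evaluate φ at each world:
  w0 (successors {w3}): φ is true.
  w1 (successors {w0, w1, w3}): φ is false.
  w2 (successors {w0, w2, w4}): φ is false.
  w3 (successors {w0, w2}): φ is false.
  w4 (successors {w2}): φ is true.
For instance, at w4:
  At w4: \Box (p \to q) requires p \to q at every successor {w2}.
    At w2: p \to q is true.
  So \Box (p \to q) is true at w4.
Satisfying worlds: {w0, w4}

w0, w4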